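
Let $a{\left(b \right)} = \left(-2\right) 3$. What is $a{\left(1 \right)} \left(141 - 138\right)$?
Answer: $-18$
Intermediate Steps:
$a{\left(b \right)} = -6$
$a{\left(1 \right)} \left(141 - 138\right) = - 6 \left(141 - 138\right) = \left(-6\right) 3 = -18$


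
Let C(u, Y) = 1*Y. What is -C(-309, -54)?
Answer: 54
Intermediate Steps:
C(u, Y) = Y
-C(-309, -54) = -1*(-54) = 54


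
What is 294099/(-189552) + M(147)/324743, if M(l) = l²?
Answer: -30470187463/20518561712 ≈ -1.4850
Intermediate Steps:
294099/(-189552) + M(147)/324743 = 294099/(-189552) + 147²/324743 = 294099*(-1/189552) + 21609*(1/324743) = -98033/63184 + 21609/324743 = -30470187463/20518561712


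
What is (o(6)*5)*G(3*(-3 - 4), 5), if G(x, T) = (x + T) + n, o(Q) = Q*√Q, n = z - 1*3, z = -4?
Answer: -690*√6 ≈ -1690.1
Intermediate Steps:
n = -7 (n = -4 - 1*3 = -4 - 3 = -7)
o(Q) = Q^(3/2)
G(x, T) = -7 + T + x (G(x, T) = (x + T) - 7 = (T + x) - 7 = -7 + T + x)
(o(6)*5)*G(3*(-3 - 4), 5) = (6^(3/2)*5)*(-7 + 5 + 3*(-3 - 4)) = ((6*√6)*5)*(-7 + 5 + 3*(-7)) = (30*√6)*(-7 + 5 - 21) = (30*√6)*(-23) = -690*√6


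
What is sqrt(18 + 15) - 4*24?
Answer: -96 + sqrt(33) ≈ -90.255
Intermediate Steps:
sqrt(18 + 15) - 4*24 = sqrt(33) - 96 = -96 + sqrt(33)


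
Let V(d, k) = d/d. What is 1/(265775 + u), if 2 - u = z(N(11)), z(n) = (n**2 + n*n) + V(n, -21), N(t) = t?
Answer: 1/265534 ≈ 3.7660e-6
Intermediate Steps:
V(d, k) = 1
z(n) = 1 + 2*n**2 (z(n) = (n**2 + n*n) + 1 = (n**2 + n**2) + 1 = 2*n**2 + 1 = 1 + 2*n**2)
u = -241 (u = 2 - (1 + 2*11**2) = 2 - (1 + 2*121) = 2 - (1 + 242) = 2 - 1*243 = 2 - 243 = -241)
1/(265775 + u) = 1/(265775 - 241) = 1/265534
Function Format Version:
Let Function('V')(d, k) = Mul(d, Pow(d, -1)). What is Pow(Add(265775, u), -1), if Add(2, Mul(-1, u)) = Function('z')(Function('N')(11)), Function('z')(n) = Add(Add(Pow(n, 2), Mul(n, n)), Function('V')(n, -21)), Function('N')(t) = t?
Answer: Rational(1, 265534) ≈ 3.7660e-6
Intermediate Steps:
Function('V')(d, k) = 1
Function('z')(n) = Add(1, Mul(2, Pow(n, 2))) (Function('z')(n) = Add(Add(Pow(n, 2), Mul(n, n)), 1) = Add(Add(Pow(n, 2), Pow(n, 2)), 1) = Add(Mul(2, Pow(n, 2)), 1) = Add(1, Mul(2, Pow(n, 2))))
u = -241 (u = Add(2, Mul(-1, Add(1, Mul(2, Pow(11, 2))))) = Add(2, Mul(-1, Add(1, Mul(2, 121)))) = Add(2, Mul(-1, Add(1, 242))) = Add(2, Mul(-1, 243)) = Add(2, -243) = -241)
Pow(Add(265775, u), -1) = Pow(Add(265775, -241), -1) = Pow(265534, -1) = Rational(1, 265534)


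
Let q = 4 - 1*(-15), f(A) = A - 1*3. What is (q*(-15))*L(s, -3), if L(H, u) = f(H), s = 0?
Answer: 855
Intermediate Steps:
f(A) = -3 + A (f(A) = A - 3 = -3 + A)
L(H, u) = -3 + H
q = 19 (q = 4 + 15 = 19)
(q*(-15))*L(s, -3) = (19*(-15))*(-3 + 0) = -285*(-3) = 855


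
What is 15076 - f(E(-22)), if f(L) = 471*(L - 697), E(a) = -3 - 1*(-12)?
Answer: 339124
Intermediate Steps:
E(a) = 9 (E(a) = -3 + 12 = 9)
f(L) = -328287 + 471*L (f(L) = 471*(-697 + L) = -328287 + 471*L)
15076 - f(E(-22)) = 15076 - (-328287 + 471*9) = 15076 - (-328287 + 4239) = 15076 - 1*(-324048) = 15076 + 324048 = 339124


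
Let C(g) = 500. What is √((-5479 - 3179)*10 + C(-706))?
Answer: 8*I*√1345 ≈ 293.39*I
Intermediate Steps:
√((-5479 - 3179)*10 + C(-706)) = √((-5479 - 3179)*10 + 500) = √(-8658*10 + 500) = √(-86580 + 500) = √(-86080) = 8*I*√1345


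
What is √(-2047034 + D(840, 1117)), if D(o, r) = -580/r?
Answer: I*√2554062452286/1117 ≈ 1430.7*I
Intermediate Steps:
√(-2047034 + D(840, 1117)) = √(-2047034 - 580/1117) = √(-2286537558/1117) = I*√2554062452286/1117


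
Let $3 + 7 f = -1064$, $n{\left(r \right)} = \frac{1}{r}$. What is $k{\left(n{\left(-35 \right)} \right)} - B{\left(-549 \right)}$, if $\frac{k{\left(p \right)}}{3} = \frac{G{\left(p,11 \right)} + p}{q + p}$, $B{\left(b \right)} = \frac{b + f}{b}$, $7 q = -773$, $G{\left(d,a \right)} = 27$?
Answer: $- \frac{14932718}{7428519} \approx -2.0102$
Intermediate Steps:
$q = - \frac{773}{7}$ ($q = \frac{1}{7} \left(-773\right) = - \frac{773}{7} \approx -110.43$)
$f = - \frac{1067}{7}$ ($f = - \frac{3}{7} + \frac{1}{7} \left(-1064\right) = - \frac{3}{7} - 152 = - \frac{1067}{7} \approx -152.43$)
$B{\left(b \right)} = \frac{- \frac{1067}{7} + b}{b}$ ($B{\left(b \right)} = \frac{b - \frac{1067}{7}}{b} = \frac{- \frac{1067}{7} + b}{b}$)
$k{\left(p \right)} = \frac{3 \left(27 + p\right)}{- \frac{773}{7} + p}$ ($k{\left(p \right)} = 3 \frac{27 + p}{- \frac{773}{7} + p} = \frac{3 \left(27 + p\right)}{- \frac{773}{7} + p}$)
$k{\left(n{\left(-35 \right)} \right)} - B{\left(-549 \right)} = \frac{21 \left(27 + \frac{1}{-35}\right)}{-773 + \frac{7}{-35}} - \frac{- \frac{1067}{7} - 549}{-549} = \frac{21 \left(27 - \frac{1}{35}\right)}{-773 + 7 \left(- \frac{1}{35}\right)} - \left(- \frac{1}{549}\right) \left(- \frac{4910}{7}\right) = 21 \frac{1}{-773 - \frac{1}{5}} \cdot \frac{944}{35} - \frac{4910}{3843} = 21 \frac{1}{- \frac{3866}{5}} \cdot \frac{944}{35} - \frac{4910}{3843} = 21 \left(- \frac{5}{3866}\right) \frac{944}{35} - \frac{4910}{3843} = - \frac{1416}{1933} - \frac{4910}{3843} = - \frac{14932718}{7428519}$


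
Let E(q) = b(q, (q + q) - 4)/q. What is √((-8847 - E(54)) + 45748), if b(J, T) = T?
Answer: 5*√119553/9 ≈ 192.09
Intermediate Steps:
E(q) = (-4 + 2*q)/q (E(q) = ((q + q) - 4)/q = (2*q - 4)/q = (-4 + 2*q)/q)
√((-8847 - E(54)) + 45748) = √((-8847 - (2 - 4/54)) + 45748) = √((-8847 - (2 - 4*1/54)) + 45748) = √((-8847 - (2 - 2/27)) + 45748) = √((-8847 - 1*52/27) + 45748) = √((-8847 - 52/27) + 45748) = √(-238921/27 + 45748) = √(996275/27) = 5*√119553/9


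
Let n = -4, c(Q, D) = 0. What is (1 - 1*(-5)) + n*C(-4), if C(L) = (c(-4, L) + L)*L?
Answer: -58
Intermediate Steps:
C(L) = L² (C(L) = (0 + L)*L = L*L = L²)
(1 - 1*(-5)) + n*C(-4) = (1 - 1*(-5)) - 4*(-4)² = (1 + 5) - 4*16 = 6 - 64 = -58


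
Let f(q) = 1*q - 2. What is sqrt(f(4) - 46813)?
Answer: I*sqrt(46811) ≈ 216.36*I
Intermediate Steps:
f(q) = -2 + q (f(q) = q - 2 = -2 + q)
sqrt(f(4) - 46813) = sqrt((-2 + 4) - 46813) = sqrt(2 - 46813) = sqrt(-46811) = I*sqrt(46811)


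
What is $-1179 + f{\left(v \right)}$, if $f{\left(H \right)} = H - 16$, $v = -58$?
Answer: $-1253$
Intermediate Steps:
$f{\left(H \right)} = -16 + H$ ($f{\left(H \right)} = H - 16 = -16 + H$)
$-1179 + f{\left(v \right)} = -1179 - 74 = -1253$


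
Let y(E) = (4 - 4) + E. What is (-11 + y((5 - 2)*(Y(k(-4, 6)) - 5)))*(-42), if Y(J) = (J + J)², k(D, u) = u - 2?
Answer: -6972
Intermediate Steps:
k(D, u) = -2 + u
Y(J) = 4*J² (Y(J) = (2*J)² = 4*J²)
y(E) = E (y(E) = 0 + E = E)
(-11 + y((5 - 2)*(Y(k(-4, 6)) - 5)))*(-42) = (-11 + (5 - 2)*(4*(-2 + 6)² - 5))*(-42) = (-11 + 3*(4*4² - 5))*(-42) = (-11 + 3*(4*16 - 5))*(-42) = (-11 + 3*(64 - 5))*(-42) = (-11 + 3*59)*(-42) = (-11 + 177)*(-42) = 166*(-42) = -6972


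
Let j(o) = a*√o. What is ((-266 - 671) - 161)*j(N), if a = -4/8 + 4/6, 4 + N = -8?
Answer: -366*I*√3 ≈ -633.93*I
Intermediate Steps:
N = -12 (N = -4 - 8 = -12)
a = ⅙ (a = -4*⅛ + 4*(⅙) = -½ + ⅔ = ⅙ ≈ 0.16667)
j(o) = √o/6
((-266 - 671) - 161)*j(N) = ((-266 - 671) - 161)*(√(-12)/6) = (-937 - 161)*((2*I*√3)/6) = -366*I*√3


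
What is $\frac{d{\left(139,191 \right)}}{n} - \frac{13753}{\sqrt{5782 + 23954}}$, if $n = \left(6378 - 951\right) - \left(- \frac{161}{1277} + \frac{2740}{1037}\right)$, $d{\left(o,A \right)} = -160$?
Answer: $- \frac{10593992}{359168365} - \frac{13753 \sqrt{826}}{4956} \approx -79.784$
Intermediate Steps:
$n = \frac{7183367300}{1324249}$ ($n = 5427 - \frac{3332023}{1324249} = \frac{7183367300}{1324249} \approx 5424.5$)
$\frac{d{\left(139,191 \right)}}{n} - \frac{13753}{\sqrt{5782 + 23954}} = - \frac{160}{\frac{7183367300}{1324249}} - \frac{13753}{\sqrt{5782 + 23954}} = \left(-160\right) \frac{1324249}{7183367300} - \frac{13753}{\sqrt{29736}} = - \frac{10593992}{359168365} - \frac{13753}{6 \sqrt{826}} = - \frac{10593992}{359168365} - 13753 \frac{\sqrt{826}}{4956} = - \frac{10593992}{359168365} - \frac{13753 \sqrt{826}}{4956}$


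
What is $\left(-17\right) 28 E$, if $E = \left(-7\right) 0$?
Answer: $0$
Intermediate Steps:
$E = 0$
$\left(-17\right) 28 E = \left(-17\right) 28 \cdot 0 = \left(-476\right) 0 = 0$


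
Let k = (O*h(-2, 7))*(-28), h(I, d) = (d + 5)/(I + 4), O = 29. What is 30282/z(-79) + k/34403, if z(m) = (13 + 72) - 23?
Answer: 520744791/1066493 ≈ 488.28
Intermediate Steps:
h(I, d) = (5 + d)/(4 + I)
z(m) = 62 (z(m) = 85 - 23 = 62)
k = -4872 (k = (29*((5 + 7)/(4 - 2)))*(-28) = (29*(12/2))*(-28) = (29*((1/2)*12))*(-28) = (29*6)*(-28) = 174*(-28) = -4872)
30282/z(-79) + k/34403 = 30282/62 - 4872/34403 = 30282*(1/62) - 4872*1/34403 = 15141/31 - 4872/34403 = 520744791/1066493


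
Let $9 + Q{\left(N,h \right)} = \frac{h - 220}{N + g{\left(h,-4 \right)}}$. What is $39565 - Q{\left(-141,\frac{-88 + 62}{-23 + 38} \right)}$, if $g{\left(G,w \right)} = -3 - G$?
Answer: $\frac{42223795}{1067} \approx 39572.0$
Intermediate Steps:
$Q{\left(N,h \right)} = -9 + \frac{-220 + h}{-3 + N - h}$ ($Q{\left(N,h \right)} = -9 + \frac{h - 220}{N - \left(3 + h\right)} = -9 + \frac{-220 + h}{-3 + N - h}$)
$39565 - Q{\left(-141,\frac{-88 + 62}{-23 + 38} \right)} = 39565 - \frac{193 - 10 \frac{-88 + 62}{-23 + 38} + 9 \left(-141\right)}{3 + \frac{-88 + 62}{-23 + 38} - -141} = 39565 - \frac{193 - 10 \left(- \frac{26}{15}\right) - 1269}{3 - \frac{26}{15} + 141} = 39565 - \frac{193 - 10 \left(\left(-26\right) \frac{1}{15}\right) - 1269}{3 - \frac{26}{15} + 141} = 39565 - \frac{193 - - \frac{52}{3} - 1269}{3 - \frac{26}{15} + 141} = 39565 - \frac{193 + \frac{52}{3} - 1269}{\frac{2134}{15}} = 39565 - \frac{15}{2134} \left(- \frac{3176}{3}\right) = 39565 - - \frac{7940}{1067} = 39565 + \frac{7940}{1067} = \frac{42223795}{1067}$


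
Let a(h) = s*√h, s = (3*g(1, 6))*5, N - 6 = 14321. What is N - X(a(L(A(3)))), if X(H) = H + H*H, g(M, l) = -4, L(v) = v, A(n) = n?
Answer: 3527 + 60*√3 ≈ 3630.9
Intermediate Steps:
N = 14327 (N = 6 + 14321 = 14327)
s = -60 (s = (3*(-4))*5 = -12*5 = -60)
a(h) = -60*√h
X(H) = H + H²
N - X(a(L(A(3)))) = 14327 - (-60*√3)*(1 - 60*√3) = 14327 - (-60)*√3*(1 - 60*√3) = 14327 + 60*√3*(1 - 60*√3)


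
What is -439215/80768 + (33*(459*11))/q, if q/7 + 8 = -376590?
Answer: -585654877923/106459735424 ≈ -5.5012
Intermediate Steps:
q = -2636186 (q = -56 + 7*(-376590) = -56 - 2636130 = -2636186)
-439215/80768 + (33*(459*11))/q = -439215/80768 + (33*(459*11))/(-2636186) = -439215*1/80768 + (33*5049)*(-1/2636186) = -439215/80768 + 166617*(-1/2636186) = -439215/80768 - 166617/2636186 = -585654877923/106459735424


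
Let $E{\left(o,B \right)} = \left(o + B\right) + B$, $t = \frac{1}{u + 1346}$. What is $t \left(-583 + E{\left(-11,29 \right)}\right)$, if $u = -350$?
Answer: $- \frac{134}{249} \approx -0.53815$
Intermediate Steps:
$t = \frac{1}{996}$ ($t = \frac{1}{-350 + 1346} = \frac{1}{996} \approx 0.001004$)
$E{\left(o,B \right)} = o + 2 B$ ($E{\left(o,B \right)} = \left(B + o\right) + B = o + 2 B$)
$t \left(-583 + E{\left(-11,29 \right)}\right) = \frac{-583 + \left(-11 + 2 \cdot 29\right)}{996} = \frac{-583 + \left(-11 + 58\right)}{996} = \frac{-583 + 47}{996} = \frac{1}{996} \left(-536\right) = - \frac{134}{249}$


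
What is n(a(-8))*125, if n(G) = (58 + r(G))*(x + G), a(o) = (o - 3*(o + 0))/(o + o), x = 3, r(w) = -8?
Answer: 12500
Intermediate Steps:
a(o) = -1 (a(o) = (o - 3*o)/((2*o)) = (-2*o)*(1/(2*o)) = -1)
n(G) = 150 + 50*G (n(G) = (58 - 8)*(3 + G) = 50*(3 + G) = 150 + 50*G)
n(a(-8))*125 = (150 + 50*(-1))*125 = (150 - 50)*125 = 100*125 = 12500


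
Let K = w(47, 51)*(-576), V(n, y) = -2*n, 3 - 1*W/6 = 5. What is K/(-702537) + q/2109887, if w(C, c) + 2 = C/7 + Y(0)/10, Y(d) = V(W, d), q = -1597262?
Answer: -12990713148734/17293192972055 ≈ -0.75120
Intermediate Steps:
W = -12 (W = 18 - 6*5 = 18 - 30 = -12)
Y(d) = 24 (Y(d) = -2*(-12) = 24)
w(C, c) = 2/5 + C/7 (w(C, c) = -2 + (C/7 + 24/10) = -2 + (C*(1/7) + 24*(1/10)) = -2 + (C/7 + 12/5) = -2 + (12/5 + C/7) = 2/5 + C/7)
K = -143424/35 (K = (2/5 + (1/7)*47)*(-576) = (2/5 + 47/7)*(-576) = (249/35)*(-576) = -143424/35 ≈ -4097.8)
K/(-702537) + q/2109887 = -143424/35/(-702537) - 1597262/2109887 = -143424/35*(-1/702537) - 1597262*1/2109887 = 47808/8196265 - 1597262/2109887 = -12990713148734/17293192972055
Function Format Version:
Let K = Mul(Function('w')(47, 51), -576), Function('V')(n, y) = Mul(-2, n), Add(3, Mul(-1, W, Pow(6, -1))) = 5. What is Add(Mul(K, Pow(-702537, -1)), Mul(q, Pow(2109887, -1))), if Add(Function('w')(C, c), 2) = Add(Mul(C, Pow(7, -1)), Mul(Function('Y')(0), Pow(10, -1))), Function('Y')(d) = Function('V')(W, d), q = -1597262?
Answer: Rational(-12990713148734, 17293192972055) ≈ -0.75120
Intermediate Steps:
W = -12 (W = Add(18, Mul(-6, 5)) = Add(18, -30) = -12)
Function('Y')(d) = 24 (Function('Y')(d) = Mul(-2, -12) = 24)
Function('w')(C, c) = Add(Rational(2, 5), Mul(Rational(1, 7), C)) (Function('w')(C, c) = Add(-2, Add(Mul(C, Pow(7, -1)), Mul(24, Pow(10, -1)))) = Add(-2, Add(Mul(C, Rational(1, 7)), Mul(24, Rational(1, 10)))) = Add(-2, Add(Mul(Rational(1, 7), C), Rational(12, 5))) = Add(-2, Add(Rational(12, 5), Mul(Rational(1, 7), C))) = Add(Rational(2, 5), Mul(Rational(1, 7), C)))
K = Rational(-143424, 35) (K = Mul(Add(Rational(2, 5), Mul(Rational(1, 7), 47)), -576) = Mul(Add(Rational(2, 5), Rational(47, 7)), -576) = Mul(Rational(249, 35), -576) = Rational(-143424, 35) ≈ -4097.8)
Add(Mul(K, Pow(-702537, -1)), Mul(q, Pow(2109887, -1))) = Add(Mul(Rational(-143424, 35), Pow(-702537, -1)), Mul(-1597262, Pow(2109887, -1))) = Add(Mul(Rational(-143424, 35), Rational(-1, 702537)), Mul(-1597262, Rational(1, 2109887))) = Add(Rational(47808, 8196265), Rational(-1597262, 2109887)) = Rational(-12990713148734, 17293192972055)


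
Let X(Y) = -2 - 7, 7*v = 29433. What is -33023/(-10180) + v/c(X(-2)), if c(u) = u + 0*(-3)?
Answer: -99182497/213780 ≈ -463.95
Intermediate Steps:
v = 29433/7 (v = (⅐)*29433 = 29433/7 ≈ 4204.7)
X(Y) = -9
c(u) = u (c(u) = u + 0 = u)
-33023/(-10180) + v/c(X(-2)) = -33023/(-10180) + (29433/7)/(-9) = -33023*(-1/10180) + (29433/7)*(-⅑) = 33023/10180 - 9811/21 = -99182497/213780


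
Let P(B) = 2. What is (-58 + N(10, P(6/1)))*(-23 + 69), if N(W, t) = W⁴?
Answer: 457332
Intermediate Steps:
(-58 + N(10, P(6/1)))*(-23 + 69) = (-58 + 10⁴)*(-23 + 69) = (-58 + 10000)*46 = 9942*46 = 457332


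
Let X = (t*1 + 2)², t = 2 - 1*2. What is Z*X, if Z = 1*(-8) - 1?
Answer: -36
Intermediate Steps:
t = 0 (t = 2 - 2 = 0)
Z = -9 (Z = -8 - 1 = -9)
X = 4 (X = (0*1 + 2)² = (0 + 2)² = 2² = 4)
Z*X = -9*4 = -36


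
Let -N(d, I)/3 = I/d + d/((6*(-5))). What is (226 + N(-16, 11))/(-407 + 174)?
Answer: -18117/18640 ≈ -0.97194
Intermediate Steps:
N(d, I) = d/10 - 3*I/d (N(d, I) = -3*(I/d + d/((6*(-5)))) = -3*(I/d + d/(-30)) = -3*(I/d + d*(-1/30)) = -3*(I/d - d/30) = -3*(-d/30 + I/d) = d/10 - 3*I/d)
(226 + N(-16, 11))/(-407 + 174) = (226 + ((⅒)*(-16) - 3*11/(-16)))/(-407 + 174) = (226 + (-8/5 - 3*11*(-1/16)))/(-233) = (226 + (-8/5 + 33/16))*(-1/233) = (226 + 37/80)*(-1/233) = (18117/80)*(-1/233) = -18117/18640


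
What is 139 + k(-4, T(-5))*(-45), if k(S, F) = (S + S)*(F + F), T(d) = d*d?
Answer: 18139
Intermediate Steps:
T(d) = d²
k(S, F) = 4*F*S (k(S, F) = (2*S)*(2*F) = 4*F*S)
139 + k(-4, T(-5))*(-45) = 139 + (4*(-5)²*(-4))*(-45) = 139 + (4*25*(-4))*(-45) = 139 - 400*(-45) = 139 + 18000 = 18139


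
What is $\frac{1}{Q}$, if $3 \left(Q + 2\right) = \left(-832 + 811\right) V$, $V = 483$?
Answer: $- \frac{1}{3383} \approx -0.0002956$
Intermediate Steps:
$Q = -3383$ ($Q = -2 + \frac{\left(-832 + 811\right) 483}{3} = -2 + \frac{\left(-21\right) 483}{3} = -2 + \frac{1}{3} \left(-10143\right) = -2 - 3381 = -3383$)
$\frac{1}{Q} = \frac{1}{-3383} = - \frac{1}{3383}$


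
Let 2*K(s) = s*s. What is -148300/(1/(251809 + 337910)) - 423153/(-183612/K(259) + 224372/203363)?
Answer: -5214839643073280326341/59628676180 ≈ -8.7455e+10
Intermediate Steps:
K(s) = s²/2 (K(s) = (s*s)/2 = s²/2)
-148300/(1/(251809 + 337910)) - 423153/(-183612/K(259) + 224372/203363) = -148300/(1/(251809 + 337910)) - 423153/(-183612/((½)*259²) + 224372/203363) = -148300/(1/589719) - 423153/(-183612/((½)*67081) + 224372*(1/203363)) = -148300/1/589719 - 423153/(-183612/67081/2 + 224372/203363) = -148300*589719 - 423153/(-183612*2/67081 + 224372/203363) = -87455327700 - 423153/(-367224/67081 + 224372/203363) = -87455327700 - 423153/(-59628676180/13641793403) = -87455327700 - 423153*(-13641793403/59628676180) = -87455327700 + 5772565803859659/59628676180 = -5214839643073280326341/59628676180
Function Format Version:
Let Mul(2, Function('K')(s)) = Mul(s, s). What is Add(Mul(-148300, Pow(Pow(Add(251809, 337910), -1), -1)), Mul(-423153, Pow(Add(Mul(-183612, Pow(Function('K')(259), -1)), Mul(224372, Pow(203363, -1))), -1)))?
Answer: Rational(-5214839643073280326341, 59628676180) ≈ -8.7455e+10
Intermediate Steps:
Function('K')(s) = Mul(Rational(1, 2), Pow(s, 2)) (Function('K')(s) = Mul(Rational(1, 2), Mul(s, s)) = Mul(Rational(1, 2), Pow(s, 2)))
Add(Mul(-148300, Pow(Pow(Add(251809, 337910), -1), -1)), Mul(-423153, Pow(Add(Mul(-183612, Pow(Function('K')(259), -1)), Mul(224372, Pow(203363, -1))), -1))) = Add(Mul(-148300, Pow(Pow(Add(251809, 337910), -1), -1)), Mul(-423153, Pow(Add(Mul(-183612, Pow(Mul(Rational(1, 2), Pow(259, 2)), -1)), Mul(224372, Pow(203363, -1))), -1))) = Add(Mul(-148300, Pow(Pow(589719, -1), -1)), Mul(-423153, Pow(Add(Mul(-183612, Pow(Mul(Rational(1, 2), 67081), -1)), Mul(224372, Rational(1, 203363))), -1))) = Add(Mul(-148300, Pow(Rational(1, 589719), -1)), Mul(-423153, Pow(Add(Mul(-183612, Pow(Rational(67081, 2), -1)), Rational(224372, 203363)), -1))) = Add(Mul(-148300, 589719), Mul(-423153, Pow(Add(Mul(-183612, Rational(2, 67081)), Rational(224372, 203363)), -1))) = Add(-87455327700, Mul(-423153, Pow(Add(Rational(-367224, 67081), Rational(224372, 203363)), -1))) = Add(-87455327700, Mul(-423153, Pow(Rational(-59628676180, 13641793403), -1))) = Add(-87455327700, Mul(-423153, Rational(-13641793403, 59628676180))) = Add(-87455327700, Rational(5772565803859659, 59628676180)) = Rational(-5214839643073280326341, 59628676180)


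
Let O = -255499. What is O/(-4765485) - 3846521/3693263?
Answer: -2483844732064/2514312775365 ≈ -0.98788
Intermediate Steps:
O/(-4765485) - 3846521/3693263 = -255499/(-4765485) - 3846521/3693263 = -255499*(-1/4765485) - 3846521*1/3693263 = 255499/4765485 - 549503/527609 = -2483844732064/2514312775365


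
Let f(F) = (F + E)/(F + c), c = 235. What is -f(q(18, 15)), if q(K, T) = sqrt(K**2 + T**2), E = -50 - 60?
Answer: 26399/54676 - 1035*sqrt(61)/54676 ≈ 0.33498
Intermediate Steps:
E = -110
f(F) = (-110 + F)/(235 + F) (f(F) = (F - 110)/(F + 235) = (-110 + F)/(235 + F))
-f(q(18, 15)) = -(-110 + sqrt(18**2 + 15**2))/(235 + sqrt(18**2 + 15**2)) = -(-110 + sqrt(324 + 225))/(235 + sqrt(324 + 225)) = -(-110 + sqrt(549))/(235 + sqrt(549)) = -(-110 + 3*sqrt(61))/(235 + 3*sqrt(61))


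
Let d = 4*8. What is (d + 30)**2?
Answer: 3844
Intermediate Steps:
d = 32
(d + 30)**2 = (32 + 30)**2 = 62**2 = 3844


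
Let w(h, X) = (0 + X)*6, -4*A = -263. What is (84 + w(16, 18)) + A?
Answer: 1031/4 ≈ 257.75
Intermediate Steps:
A = 263/4 (A = -¼*(-263) = 263/4 ≈ 65.750)
w(h, X) = 6*X (w(h, X) = X*6 = 6*X)
(84 + w(16, 18)) + A = (84 + 6*18) + 263/4 = (84 + 108) + 263/4 = 192 + 263/4 = 1031/4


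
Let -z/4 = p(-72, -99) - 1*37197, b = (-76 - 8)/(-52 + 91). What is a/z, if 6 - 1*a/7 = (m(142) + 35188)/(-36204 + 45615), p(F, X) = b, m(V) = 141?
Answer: 1923467/18204224316 ≈ 0.00010566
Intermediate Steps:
b = -28/13 (b = -84/39 = -84*1/39 = -28/13 ≈ -2.1538)
p(F, X) = -28/13
a = 147959/9411 (a = 42 - 7*(141 + 35188)/(-36204 + 45615) = 42 - 247303/9411 = 147959/9411 ≈ 15.722)
z = 1934356/13 (z = -4*(-28/13 - 1*37197) = -4*(-28/13 - 37197) = -4*(-483589/13) = 1934356/13 ≈ 1.4880e+5)
a/z = 147959/(9411*(1934356/13)) = (147959/9411)*(13/1934356) = 1923467/18204224316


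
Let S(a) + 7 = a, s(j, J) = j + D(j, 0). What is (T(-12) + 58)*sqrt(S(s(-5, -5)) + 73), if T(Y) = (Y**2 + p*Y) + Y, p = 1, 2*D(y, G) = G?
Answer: 178*sqrt(61) ≈ 1390.2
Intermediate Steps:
D(y, G) = G/2
s(j, J) = j (s(j, J) = j + (1/2)*0 = j + 0 = j)
S(a) = -7 + a
T(Y) = Y**2 + 2*Y (T(Y) = (Y**2 + 1*Y) + Y = (Y**2 + Y) + Y = (Y + Y**2) + Y = Y**2 + 2*Y)
(T(-12) + 58)*sqrt(S(s(-5, -5)) + 73) = (-12*(2 - 12) + 58)*sqrt((-7 - 5) + 73) = (-12*(-10) + 58)*sqrt(-12 + 73) = (120 + 58)*sqrt(61) = 178*sqrt(61)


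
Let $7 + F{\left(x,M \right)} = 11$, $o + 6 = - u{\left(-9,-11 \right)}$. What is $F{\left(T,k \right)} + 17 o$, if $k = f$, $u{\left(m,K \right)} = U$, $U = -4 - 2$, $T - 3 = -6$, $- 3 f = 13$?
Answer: $4$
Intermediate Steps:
$f = - \frac{13}{3}$ ($f = \left(- \frac{1}{3}\right) 13 = - \frac{13}{3} \approx -4.3333$)
$T = -3$ ($T = 3 - 6 = -3$)
$U = -6$ ($U = -4 - 2 = -6$)
$u{\left(m,K \right)} = -6$
$o = 0$ ($o = -6 - -6 = -6 + 6 = 0$)
$k = - \frac{13}{3} \approx -4.3333$
$F{\left(x,M \right)} = 4$ ($F{\left(x,M \right)} = -7 + 11 = 4$)
$F{\left(T,k \right)} + 17 o = 4 + 17 \cdot 0 = 4 + 0 = 4$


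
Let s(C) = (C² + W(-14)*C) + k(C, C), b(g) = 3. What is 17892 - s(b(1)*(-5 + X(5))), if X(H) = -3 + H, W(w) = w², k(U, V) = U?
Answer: 19584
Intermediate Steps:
s(C) = C² + 197*C (s(C) = (C² + (-14)²*C) + C = (C² + 196*C) + C = C² + 197*C)
17892 - s(b(1)*(-5 + X(5))) = 17892 - 3*(-5 + (-3 + 5))*(197 + 3*(-5 + (-3 + 5))) = 17892 - 3*(-5 + 2)*(197 + 3*(-5 + 2)) = 17892 - 3*(-3)*(197 + 3*(-3)) = 17892 - (-9)*(197 - 9) = 17892 - (-9)*188 = 17892 - 1*(-1692) = 17892 + 1692 = 19584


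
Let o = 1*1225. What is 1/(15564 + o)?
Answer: 1/16789 ≈ 5.9563e-5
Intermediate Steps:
o = 1225
1/(15564 + o) = 1/(15564 + 1225) = 1/16789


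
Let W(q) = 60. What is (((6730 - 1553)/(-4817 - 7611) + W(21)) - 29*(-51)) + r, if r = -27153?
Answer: -318335969/12428 ≈ -25614.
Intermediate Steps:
(((6730 - 1553)/(-4817 - 7611) + W(21)) - 29*(-51)) + r = (((6730 - 1553)/(-4817 - 7611) + 60) - 29*(-51)) - 27153 = ((5177/(-12428) + 60) + 1479) - 27153 = ((5177*(-1/12428) + 60) + 1479) - 27153 = ((-5177/12428 + 60) + 1479) - 27153 = (740503/12428 + 1479) - 27153 = 19121515/12428 - 27153 = -318335969/12428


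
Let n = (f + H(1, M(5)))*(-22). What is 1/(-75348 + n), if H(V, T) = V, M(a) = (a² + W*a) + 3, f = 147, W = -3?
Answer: -1/78604 ≈ -1.2722e-5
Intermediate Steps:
M(a) = 3 + a² - 3*a (M(a) = (a² - 3*a) + 3 = 3 + a² - 3*a)
n = -3256 (n = (147 + 1)*(-22) = 148*(-22) = -3256)
1/(-75348 + n) = 1/(-75348 - 3256) = 1/(-78604) = -1/78604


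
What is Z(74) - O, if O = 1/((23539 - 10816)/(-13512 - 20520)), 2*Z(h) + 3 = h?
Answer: 323799/8482 ≈ 38.175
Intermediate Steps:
Z(h) = -3/2 + h/2
O = -11344/4241 (O = 1/(12723/(-34032)) = 1/(12723*(-1/34032)) = 1/(-4241/11344) = -11344/4241 ≈ -2.6748)
Z(74) - O = (-3/2 + (½)*74) - 1*(-11344/4241) = (-3/2 + 37) + 11344/4241 = 71/2 + 11344/4241 = 323799/8482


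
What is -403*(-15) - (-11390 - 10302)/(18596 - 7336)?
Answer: 17022098/2815 ≈ 6046.9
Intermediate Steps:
-403*(-15) - (-11390 - 10302)/(18596 - 7336) = 6045 - (-21692)/11260 = 6045 - 1*(-5423/2815) = 6045 + 5423/2815 = 17022098/2815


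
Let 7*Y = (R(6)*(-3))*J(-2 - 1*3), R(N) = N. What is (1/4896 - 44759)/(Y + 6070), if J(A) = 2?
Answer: -1533980441/207854784 ≈ -7.3801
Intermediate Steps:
Y = -36/7 (Y = ((6*(-3))*2)/7 = (-18*2)/7 = (1/7)*(-36) = -36/7 ≈ -5.1429)
(1/4896 - 44759)/(Y + 6070) = (1/4896 - 44759)/(-36/7 + 6070) = (1/4896 - 44759)/(42454/7) = -219140063/4896*7/42454 = -1533980441/207854784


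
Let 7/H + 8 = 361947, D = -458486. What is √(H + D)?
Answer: I*√60061592511788833/361939 ≈ 677.12*I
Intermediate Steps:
H = 7/361939 (H = 7/(-8 + 361947) = 7/361939 ≈ 1.9340e-5)
√(H + D) = √(7/361939 - 458486) = √(-165943964347/361939) = I*√60061592511788833/361939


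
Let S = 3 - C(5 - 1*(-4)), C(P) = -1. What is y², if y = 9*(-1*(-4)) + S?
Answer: 1600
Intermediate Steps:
S = 4 (S = 3 - 1*(-1) = 3 + 1 = 4)
y = 40 (y = 9*(-1*(-4)) + 4 = 9*4 + 4 = 36 + 4 = 40)
y² = 40² = 1600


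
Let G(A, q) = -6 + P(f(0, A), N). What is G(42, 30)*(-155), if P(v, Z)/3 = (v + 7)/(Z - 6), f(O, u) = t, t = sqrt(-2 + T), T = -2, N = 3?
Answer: 2015 + 310*I ≈ 2015.0 + 310.0*I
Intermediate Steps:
t = 2*I (t = sqrt(-2 - 2) = sqrt(-4) = 2*I ≈ 2.0*I)
f(O, u) = 2*I
P(v, Z) = 3*(7 + v)/(-6 + Z) (P(v, Z) = 3*((v + 7)/(Z - 6)) = 3*((7 + v)/(-6 + Z)) = 3*(7 + v)/(-6 + Z))
G(A, q) = -13 - 2*I (G(A, q) = -6 + 3*(7 + 2*I)/(-6 + 3) = -6 + 3*(7 + 2*I)/(-3) = -6 + 3*(-1/3)*(7 + 2*I) = -6 + (-7 - 2*I) = -13 - 2*I)
G(42, 30)*(-155) = (-13 - 2*I)*(-155) = 2015 + 310*I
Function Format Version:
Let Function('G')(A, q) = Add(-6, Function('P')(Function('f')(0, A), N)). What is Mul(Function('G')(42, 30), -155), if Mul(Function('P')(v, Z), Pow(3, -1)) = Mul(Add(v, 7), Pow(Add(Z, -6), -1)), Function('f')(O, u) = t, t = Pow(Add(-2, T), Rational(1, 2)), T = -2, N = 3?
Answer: Add(2015, Mul(310, I)) ≈ Add(2015.0, Mul(310.00, I))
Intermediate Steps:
t = Mul(2, I) (t = Pow(Add(-2, -2), Rational(1, 2)) = Pow(-4, Rational(1, 2)) = Mul(2, I) ≈ Mul(2.0000, I))
Function('f')(O, u) = Mul(2, I)
Function('P')(v, Z) = Mul(3, Pow(Add(-6, Z), -1), Add(7, v)) (Function('P')(v, Z) = Mul(3, Mul(Add(v, 7), Pow(Add(Z, -6), -1))) = Mul(3, Mul(Add(7, v), Pow(Add(-6, Z), -1))) = Mul(3, Mul(Pow(Add(-6, Z), -1), Add(7, v))) = Mul(3, Pow(Add(-6, Z), -1), Add(7, v)))
Function('G')(A, q) = Add(-13, Mul(-2, I)) (Function('G')(A, q) = Add(-6, Mul(3, Pow(Add(-6, 3), -1), Add(7, Mul(2, I)))) = Add(-6, Mul(3, Pow(-3, -1), Add(7, Mul(2, I)))) = Add(-6, Mul(3, Rational(-1, 3), Add(7, Mul(2, I)))) = Add(-6, Add(-7, Mul(-2, I))) = Add(-13, Mul(-2, I)))
Mul(Function('G')(42, 30), -155) = Mul(Add(-13, Mul(-2, I)), -155) = Add(2015, Mul(310, I))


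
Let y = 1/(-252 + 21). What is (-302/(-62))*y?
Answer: -151/7161 ≈ -0.021086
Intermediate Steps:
y = -1/231 (y = 1/(-231) = -1/231 ≈ -0.0043290)
(-302/(-62))*y = -302/(-62)*(-1/231) = -302*(-1/62)*(-1/231) = (151/31)*(-1/231) = -151/7161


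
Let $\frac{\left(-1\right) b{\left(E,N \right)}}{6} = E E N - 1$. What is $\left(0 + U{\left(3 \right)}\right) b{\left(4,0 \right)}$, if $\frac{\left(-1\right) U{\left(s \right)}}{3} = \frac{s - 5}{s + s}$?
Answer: $6$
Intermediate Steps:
$U{\left(s \right)} = - \frac{3 \left(-5 + s\right)}{2 s}$ ($U{\left(s \right)} = - 3 \frac{s - 5}{s + s} = - 3 \frac{-5 + s}{2 s} = - \frac{3 \left(-5 + s\right)}{2 s}$)
$b{\left(E,N \right)} = 6 - 6 N E^{2}$ ($b{\left(E,N \right)} = - 6 \left(E E N - 1\right) = - 6 \left(E^{2} N - 1\right) = - 6 \left(N E^{2} - 1\right) = - 6 \left(-1 + N E^{2}\right) = 6 - 6 N E^{2}$)
$\left(0 + U{\left(3 \right)}\right) b{\left(4,0 \right)} = \left(0 + \frac{3 \left(5 - 3\right)}{2 \cdot 3}\right) \left(6 - 0 \cdot 4^{2}\right) = \left(0 + \frac{3}{2} \cdot \frac{1}{3} \left(5 - 3\right)\right) \left(6 - 0 \cdot 16\right) = \left(0 + \frac{3}{2} \cdot \frac{1}{3} \cdot 2\right) \left(6 + 0\right) = \left(0 + 1\right) 6 = 1 \cdot 6 = 6$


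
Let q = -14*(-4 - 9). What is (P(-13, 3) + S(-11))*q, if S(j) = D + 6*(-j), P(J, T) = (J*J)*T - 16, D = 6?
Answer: 102466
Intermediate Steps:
P(J, T) = -16 + T*J² (P(J, T) = J²*T - 16 = T*J² - 16 = -16 + T*J²)
S(j) = 6 - 6*j (S(j) = 6 + 6*(-j) = 6 - 6*j)
q = 182 (q = -14*(-13) = 182)
(P(-13, 3) + S(-11))*q = ((-16 + 3*(-13)²) + (6 - 6*(-11)))*182 = ((-16 + 3*169) + (6 + 66))*182 = ((-16 + 507) + 72)*182 = (491 + 72)*182 = 563*182 = 102466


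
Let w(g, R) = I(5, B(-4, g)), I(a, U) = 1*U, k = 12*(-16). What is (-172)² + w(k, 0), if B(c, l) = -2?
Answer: 29582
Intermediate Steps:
k = -192
I(a, U) = U
w(g, R) = -2
(-172)² + w(k, 0) = (-172)² - 2 = 29584 - 2 = 29582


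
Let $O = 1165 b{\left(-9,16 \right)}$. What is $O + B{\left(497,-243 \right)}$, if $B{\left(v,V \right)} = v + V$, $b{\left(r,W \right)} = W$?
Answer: $18894$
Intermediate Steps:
$B{\left(v,V \right)} = V + v$
$O = 18640$ ($O = 1165 \cdot 16 = 18640$)
$O + B{\left(497,-243 \right)} = 18640 + \left(-243 + 497\right) = 18640 + 254 = 18894$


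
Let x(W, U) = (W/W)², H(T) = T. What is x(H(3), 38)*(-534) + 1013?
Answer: 479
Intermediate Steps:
x(W, U) = 1 (x(W, U) = 1² = 1)
x(H(3), 38)*(-534) + 1013 = 1*(-534) + 1013 = -534 + 1013 = 479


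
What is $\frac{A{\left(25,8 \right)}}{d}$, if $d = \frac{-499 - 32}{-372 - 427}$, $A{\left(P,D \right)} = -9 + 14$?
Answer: $\frac{3995}{531} \approx 7.5235$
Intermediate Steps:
$A{\left(P,D \right)} = 5$
$d = \frac{531}{799}$ ($d = - \frac{531}{-799} = \left(-531\right) \left(- \frac{1}{799}\right) = \frac{531}{799} \approx 0.66458$)
$\frac{A{\left(25,8 \right)}}{d} = \frac{5}{\frac{531}{799}} = 5 \cdot \frac{799}{531} = \frac{3995}{531}$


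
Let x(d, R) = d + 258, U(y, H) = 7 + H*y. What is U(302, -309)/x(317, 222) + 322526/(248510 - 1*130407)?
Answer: -471080721/2952575 ≈ -159.55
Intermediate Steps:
x(d, R) = 258 + d
U(302, -309)/x(317, 222) + 322526/(248510 - 1*130407) = (7 - 309*302)/(258 + 317) + 322526/(248510 - 1*130407) = (7 - 93318)/575 + 322526/(248510 - 130407) = -93311*1/575 + 322526/118103 = -4057/25 + 322526*(1/118103) = -4057/25 + 322526/118103 = -471080721/2952575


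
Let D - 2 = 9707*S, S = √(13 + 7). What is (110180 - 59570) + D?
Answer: 50612 + 19414*√5 ≈ 94023.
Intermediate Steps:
S = 2*√5 (S = √20 = 2*√5 ≈ 4.4721)
D = 2 + 19414*√5 (D = 2 + 9707*(2*√5) = 2 + 19414*√5 ≈ 43413.)
(110180 - 59570) + D = (110180 - 59570) + (2 + 19414*√5) = 50610 + (2 + 19414*√5) = 50612 + 19414*√5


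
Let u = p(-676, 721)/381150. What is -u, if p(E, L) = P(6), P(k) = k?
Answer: -1/63525 ≈ -1.5742e-5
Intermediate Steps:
p(E, L) = 6
u = 1/63525 (u = 6/381150 = 6*(1/381150) = 1/63525 ≈ 1.5742e-5)
-u = -1*1/63525 = -1/63525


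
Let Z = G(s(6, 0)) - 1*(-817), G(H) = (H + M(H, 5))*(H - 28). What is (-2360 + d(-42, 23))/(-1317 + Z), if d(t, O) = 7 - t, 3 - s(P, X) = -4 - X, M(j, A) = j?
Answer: 2311/794 ≈ 2.9106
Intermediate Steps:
s(P, X) = 7 + X (s(P, X) = 3 - (-4 - X) = 3 + (4 + X) = 7 + X)
G(H) = 2*H*(-28 + H) (G(H) = (H + H)*(H - 28) = (2*H)*(-28 + H) = 2*H*(-28 + H))
Z = 523 (Z = 2*(7 + 0)*(-28 + (7 + 0)) - 1*(-817) = 2*7*(-28 + 7) + 817 = 2*7*(-21) + 817 = -294 + 817 = 523)
(-2360 + d(-42, 23))/(-1317 + Z) = (-2360 + (7 - 1*(-42)))/(-1317 + 523) = (-2360 + (7 + 42))/(-794) = (-2360 + 49)*(-1/794) = -2311*(-1/794) = 2311/794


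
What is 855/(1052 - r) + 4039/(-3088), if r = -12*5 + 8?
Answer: -9473/17756 ≈ -0.53351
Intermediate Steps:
r = -52 (r = -60 + 8 = -52)
855/(1052 - r) + 4039/(-3088) = 855/(1052 - 1*(-52)) + 4039/(-3088) = 855/(1052 + 52) + 4039*(-1/3088) = 855/1104 - 4039/3088 = 855*(1/1104) - 4039/3088 = 285/368 - 4039/3088 = -9473/17756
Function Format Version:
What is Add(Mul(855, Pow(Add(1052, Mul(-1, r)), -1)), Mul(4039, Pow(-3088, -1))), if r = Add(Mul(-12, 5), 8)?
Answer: Rational(-9473, 17756) ≈ -0.53351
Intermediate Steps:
r = -52 (r = Add(-60, 8) = -52)
Add(Mul(855, Pow(Add(1052, Mul(-1, r)), -1)), Mul(4039, Pow(-3088, -1))) = Add(Mul(855, Pow(Add(1052, Mul(-1, -52)), -1)), Mul(4039, Pow(-3088, -1))) = Add(Mul(855, Pow(Add(1052, 52), -1)), Mul(4039, Rational(-1, 3088))) = Add(Mul(855, Pow(1104, -1)), Rational(-4039, 3088)) = Add(Mul(855, Rational(1, 1104)), Rational(-4039, 3088)) = Add(Rational(285, 368), Rational(-4039, 3088)) = Rational(-9473, 17756)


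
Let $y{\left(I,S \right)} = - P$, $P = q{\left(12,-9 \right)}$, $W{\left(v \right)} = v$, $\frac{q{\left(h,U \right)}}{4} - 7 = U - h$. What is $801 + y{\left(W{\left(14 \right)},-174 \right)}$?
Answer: $857$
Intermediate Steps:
$q{\left(h,U \right)} = 28 - 4 h + 4 U$ ($q{\left(h,U \right)} = 28 + 4 \left(U - h\right) = 28 + \left(- 4 h + 4 U\right) = 28 - 4 h + 4 U$)
$P = -56$ ($P = 28 - 48 + 4 \left(-9\right) = 28 - 48 - 36 = -56$)
$y{\left(I,S \right)} = 56$ ($y{\left(I,S \right)} = \left(-1\right) \left(-56\right) = 56$)
$801 + y{\left(W{\left(14 \right)},-174 \right)} = 801 + 56 = 857$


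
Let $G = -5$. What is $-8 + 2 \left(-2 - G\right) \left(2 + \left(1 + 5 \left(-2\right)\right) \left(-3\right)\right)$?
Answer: $166$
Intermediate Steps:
$-8 + 2 \left(-2 - G\right) \left(2 + \left(1 + 5 \left(-2\right)\right) \left(-3\right)\right) = -8 + 2 \left(-2 - -5\right) \left(2 + \left(1 + 5 \left(-2\right)\right) \left(-3\right)\right) = -8 + 2 \left(-2 + 5\right) \left(2 + \left(1 - 10\right) \left(-3\right)\right) = -8 + 2 \cdot 3 \left(2 - -27\right) = -8 + 6 \left(2 + 27\right) = -8 + 6 \cdot 29 = -8 + 174 = 166$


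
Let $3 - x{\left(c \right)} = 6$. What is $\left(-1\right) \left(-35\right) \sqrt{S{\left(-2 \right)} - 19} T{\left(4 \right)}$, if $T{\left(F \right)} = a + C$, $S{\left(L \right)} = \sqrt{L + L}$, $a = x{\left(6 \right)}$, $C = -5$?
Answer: $- 280 \sqrt{-19 + 2 i} \approx -64.148 - 1222.2 i$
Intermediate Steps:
$x{\left(c \right)} = -3$ ($x{\left(c \right)} = 3 - 6 = -3$)
$a = -3$
$S{\left(L \right)} = \sqrt{2} \sqrt{L}$ ($S{\left(L \right)} = \sqrt{2 L} = \sqrt{2} \sqrt{L}$)
$T{\left(F \right)} = -8$ ($T{\left(F \right)} = -3 - 5 = -8$)
$\left(-1\right) \left(-35\right) \sqrt{S{\left(-2 \right)} - 19} T{\left(4 \right)} = \left(-1\right) \left(-35\right) \sqrt{\sqrt{2} \sqrt{-2} - 19} \left(-8\right) = 35 \sqrt{\sqrt{2} i \sqrt{2} - 19} \left(-8\right) = 35 \sqrt{2 i - 19} \left(-8\right) = 35 \sqrt{-19 + 2 i} \left(-8\right) = - 280 \sqrt{-19 + 2 i}$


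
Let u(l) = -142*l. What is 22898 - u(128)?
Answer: 41074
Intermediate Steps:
22898 - u(128) = 22898 - (-142)*128 = 22898 - 1*(-18176) = 22898 + 18176 = 41074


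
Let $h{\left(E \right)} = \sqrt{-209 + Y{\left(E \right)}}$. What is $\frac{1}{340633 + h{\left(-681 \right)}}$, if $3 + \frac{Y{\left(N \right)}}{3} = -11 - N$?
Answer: $\frac{340633}{116030838897} - \frac{16 \sqrt{7}}{116030838897} \approx 2.9353 \cdot 10^{-6}$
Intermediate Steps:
$Y{\left(N \right)} = -42 - 3 N$ ($Y{\left(N \right)} = -9 + 3 \left(-11 - N\right) = -9 - \left(33 + 3 N\right) = -42 - 3 N$)
$h{\left(E \right)} = \sqrt{-251 - 3 E}$ ($h{\left(E \right)} = \sqrt{-209 - \left(42 + 3 E\right)} = \sqrt{-251 - 3 E}$)
$\frac{1}{340633 + h{\left(-681 \right)}} = \frac{1}{340633 + \sqrt{-251 - -2043}} = \frac{1}{340633 + \sqrt{-251 + 2043}} = \frac{1}{340633 + \sqrt{1792}} = \frac{1}{340633 + 16 \sqrt{7}}$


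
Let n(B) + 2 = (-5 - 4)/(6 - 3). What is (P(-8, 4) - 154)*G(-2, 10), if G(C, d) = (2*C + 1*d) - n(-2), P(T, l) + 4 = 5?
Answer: -1683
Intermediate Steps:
P(T, l) = 1 (P(T, l) = -4 + 5 = 1)
n(B) = -5 (n(B) = -2 + (-5 - 4)/(6 - 3) = -2 - 9/3 = -2 - 9*1/3 = -2 - 3 = -5)
G(C, d) = 5 + d + 2*C (G(C, d) = (2*C + 1*d) - 1*(-5) = (2*C + d) + 5 = (d + 2*C) + 5 = 5 + d + 2*C)
(P(-8, 4) - 154)*G(-2, 10) = (1 - 154)*(5 + 10 + 2*(-2)) = -153*(5 + 10 - 4) = -153*11 = -1683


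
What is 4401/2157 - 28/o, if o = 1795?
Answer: 2613133/1290605 ≈ 2.0247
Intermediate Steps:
4401/2157 - 28/o = 4401/2157 - 28/1795 = 4401*(1/2157) - 28*1/1795 = 1467/719 - 28/1795 = 2613133/1290605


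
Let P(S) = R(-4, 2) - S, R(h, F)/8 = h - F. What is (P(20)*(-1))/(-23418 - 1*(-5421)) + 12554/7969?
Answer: 225392446/143418093 ≈ 1.5716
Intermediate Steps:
R(h, F) = -8*F + 8*h (R(h, F) = 8*(h - F) = -8*F + 8*h)
P(S) = -48 - S (P(S) = (-8*2 + 8*(-4)) - S = (-16 - 32) - S = -48 - S)
(P(20)*(-1))/(-23418 - 1*(-5421)) + 12554/7969 = ((-48 - 1*20)*(-1))/(-23418 - 1*(-5421)) + 12554/7969 = ((-48 - 20)*(-1))/(-23418 + 5421) + 12554*(1/7969) = -68*(-1)/(-17997) + 12554/7969 = 68*(-1/17997) + 12554/7969 = -68/17997 + 12554/7969 = 225392446/143418093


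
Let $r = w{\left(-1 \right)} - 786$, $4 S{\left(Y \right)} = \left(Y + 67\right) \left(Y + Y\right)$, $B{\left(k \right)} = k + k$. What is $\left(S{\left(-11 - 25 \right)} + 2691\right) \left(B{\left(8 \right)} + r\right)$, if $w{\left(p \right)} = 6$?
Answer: $-1629612$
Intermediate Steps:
$B{\left(k \right)} = 2 k$
$S{\left(Y \right)} = \frac{Y \left(67 + Y\right)}{2}$ ($S{\left(Y \right)} = \frac{\left(Y + 67\right) \left(Y + Y\right)}{4} = \frac{\left(67 + Y\right) 2 Y}{4} = \frac{2 Y \left(67 + Y\right)}{4} = \frac{Y \left(67 + Y\right)}{2}$)
$r = -780$ ($r = 6 - 786 = -780$)
$\left(S{\left(-11 - 25 \right)} + 2691\right) \left(B{\left(8 \right)} + r\right) = \left(\frac{\left(-11 - 25\right) \left(67 - 36\right)}{2} + 2691\right) \left(2 \cdot 8 - 780\right) = \left(\frac{1}{2} \left(-36\right) \left(67 - 36\right) + 2691\right) \left(16 - 780\right) = \left(\frac{1}{2} \left(-36\right) 31 + 2691\right) \left(-764\right) = \left(-558 + 2691\right) \left(-764\right) = 2133 \left(-764\right) = -1629612$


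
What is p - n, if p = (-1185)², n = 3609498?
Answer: -2205273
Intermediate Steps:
p = 1404225
p - n = 1404225 - 1*3609498 = 1404225 - 3609498 = -2205273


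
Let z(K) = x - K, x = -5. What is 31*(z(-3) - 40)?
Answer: -1302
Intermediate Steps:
z(K) = -5 - K
31*(z(-3) - 40) = 31*((-5 - 1*(-3)) - 40) = 31*((-5 + 3) - 40) = 31*(-2 - 40) = 31*(-42) = -1302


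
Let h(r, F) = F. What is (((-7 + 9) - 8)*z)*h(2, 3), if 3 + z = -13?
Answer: 288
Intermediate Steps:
z = -16 (z = -3 - 13 = -16)
(((-7 + 9) - 8)*z)*h(2, 3) = (((-7 + 9) - 8)*(-16))*3 = ((2 - 8)*(-16))*3 = -6*(-16)*3 = 96*3 = 288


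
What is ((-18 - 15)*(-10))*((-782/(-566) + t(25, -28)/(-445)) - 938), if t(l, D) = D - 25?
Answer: -7783910376/25187 ≈ -3.0905e+5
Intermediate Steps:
t(l, D) = -25 + D
((-18 - 15)*(-10))*((-782/(-566) + t(25, -28)/(-445)) - 938) = ((-18 - 15)*(-10))*((-782/(-566) + (-25 - 28)/(-445)) - 938) = (-33*(-10))*((-782*(-1/566) - 53*(-1/445)) - 938) = 330*((391/283 + 53/445) - 938) = 330*(188994/125935 - 938) = 330*(-117938036/125935) = -7783910376/25187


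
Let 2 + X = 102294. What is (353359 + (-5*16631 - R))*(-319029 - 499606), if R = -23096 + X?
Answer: -156365834080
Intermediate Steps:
X = 102292 (X = -2 + 102294 = 102292)
R = 79196 (R = -23096 + 102292 = 79196)
(353359 + (-5*16631 - R))*(-319029 - 499606) = (353359 + (-5*16631 - 1*79196))*(-319029 - 499606) = (353359 + (-83155 - 79196))*(-818635) = (353359 - 162351)*(-818635) = 191008*(-818635) = -156365834080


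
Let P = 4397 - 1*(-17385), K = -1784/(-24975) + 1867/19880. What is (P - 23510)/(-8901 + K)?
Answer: 171591436800/883858221751 ≈ 0.19414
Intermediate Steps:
K = 16418849/99300600 (K = -1784*(-1/24975) + 1867*(1/19880) = 1784/24975 + 1867/19880 = 16418849/99300600 ≈ 0.16534)
P = 21782 (P = 4397 + 17385 = 21782)
(P - 23510)/(-8901 + K) = (21782 - 23510)/(-8901 + 16418849/99300600) = -1728/(-883858221751/99300600) = -1728*(-99300600/883858221751) = 171591436800/883858221751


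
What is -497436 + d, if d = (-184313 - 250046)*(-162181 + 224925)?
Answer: -27253918532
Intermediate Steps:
d = -27253421096 (d = -434359*62744 = -27253421096)
-497436 + d = -497436 - 27253421096 = -27253918532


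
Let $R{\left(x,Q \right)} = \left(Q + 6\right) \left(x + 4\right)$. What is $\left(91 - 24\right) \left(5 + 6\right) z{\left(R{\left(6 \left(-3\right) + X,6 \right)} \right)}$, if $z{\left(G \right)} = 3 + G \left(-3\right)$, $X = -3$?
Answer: $453255$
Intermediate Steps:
$R{\left(x,Q \right)} = \left(4 + x\right) \left(6 + Q\right)$ ($R{\left(x,Q \right)} = \left(6 + Q\right) \left(4 + x\right) = \left(4 + x\right) \left(6 + Q\right)$)
$z{\left(G \right)} = 3 - 3 G$
$\left(91 - 24\right) \left(5 + 6\right) z{\left(R{\left(6 \left(-3\right) + X,6 \right)} \right)} = \left(91 - 24\right) \left(5 + 6\right) \left(3 - 3 \left(24 + 4 \cdot 6 + 6 \left(6 \left(-3\right) - 3\right) + 6 \left(6 \left(-3\right) - 3\right)\right)\right) = 67 \cdot 11 \left(3 - 3 \left(24 + 24 + 6 \left(-18 - 3\right) + 6 \left(-18 - 3\right)\right)\right) = 67 \cdot 11 \left(3 - 3 \left(24 + 24 + 6 \left(-21\right) + 6 \left(-21\right)\right)\right) = 67 \cdot 11 \left(3 - 3 \left(24 + 24 - 126 - 126\right)\right) = 67 \cdot 11 \left(3 - -612\right) = 67 \cdot 11 \left(3 + 612\right) = 67 \cdot 11 \cdot 615 = 67 \cdot 6765 = 453255$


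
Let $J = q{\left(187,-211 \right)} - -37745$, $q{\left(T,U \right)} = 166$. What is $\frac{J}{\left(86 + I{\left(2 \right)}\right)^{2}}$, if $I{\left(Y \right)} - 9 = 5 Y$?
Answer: $\frac{12637}{3675} \approx 3.4386$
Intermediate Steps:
$I{\left(Y \right)} = 9 + 5 Y$
$J = 37911$ ($J = 166 - -37745 = 166 + 37745 = 37911$)
$\frac{J}{\left(86 + I{\left(2 \right)}\right)^{2}} = \frac{37911}{\left(86 + \left(9 + 5 \cdot 2\right)\right)^{2}} = \frac{37911}{\left(86 + \left(9 + 10\right)\right)^{2}} = \frac{37911}{\left(86 + 19\right)^{2}} = \frac{37911}{105^{2}} = \frac{37911}{11025} = 37911 \cdot \frac{1}{11025} = \frac{12637}{3675}$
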